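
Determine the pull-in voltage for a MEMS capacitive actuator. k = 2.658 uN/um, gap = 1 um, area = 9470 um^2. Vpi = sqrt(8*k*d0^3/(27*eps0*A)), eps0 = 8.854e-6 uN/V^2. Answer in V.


Step 1: Compute numerator: 8 * k * d0^3 = 8 * 2.658 * 1^3 = 21.264
Step 2: Compute denominator: 27 * eps0 * A = 27 * 8.854e-6 * 9470 = 2.263879
Step 3: Vpi = sqrt(21.264 / 2.263879)
Vpi = 3.06 V


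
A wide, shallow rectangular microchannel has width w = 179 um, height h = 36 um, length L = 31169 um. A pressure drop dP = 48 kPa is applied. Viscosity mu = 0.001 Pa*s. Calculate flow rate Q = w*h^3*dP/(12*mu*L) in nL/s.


Step 1: Convert all dimensions to SI (meters).
w = 179e-6 m, h = 36e-6 m, L = 31169e-6 m, dP = 48e3 Pa
Step 2: Q = w * h^3 * dP / (12 * mu * L)
Q = 179e-6 * (36e-6)^3 * 48e3 / (12 * 0.001 * 31169e-6) = 1.0717603e-09 m^3/s
Step 3: Convert Q from m^3/s to nL/s (1 m^3 = 1e12 nL, so multiply by 1e12).
Q = 1071.76 nL/s


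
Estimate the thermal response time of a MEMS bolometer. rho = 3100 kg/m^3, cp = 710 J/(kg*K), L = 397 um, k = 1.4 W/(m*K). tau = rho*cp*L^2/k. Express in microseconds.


Step 1: Convert L to m: L = 397e-6 m
Step 2: L^2 = (397e-6)^2 = 1.57609e-07 m^2
Step 3: tau = 3100 * 710 * 1.57609e-07 / 1.4 = 2.4778386357e-01 s
Step 4: Convert to microseconds (multiply by 1e6).
tau = 247783.864 us


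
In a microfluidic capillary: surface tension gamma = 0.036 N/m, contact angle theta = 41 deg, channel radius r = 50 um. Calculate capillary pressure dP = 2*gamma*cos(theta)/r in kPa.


Step 1: cos(41 deg) = 0.7547
Step 2: Convert r to m: r = 50e-6 m
Step 3: dP = 2 * 0.036 * 0.7547 / 50e-6 = 1086.8 Pa
Step 4: Convert Pa to kPa (divide by 1000).
dP = 1.09 kPa


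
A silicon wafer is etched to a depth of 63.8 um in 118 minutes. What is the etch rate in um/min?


Step 1: Etch rate = depth / time
Step 2: rate = 63.8 / 118
rate = 0.541 um/min


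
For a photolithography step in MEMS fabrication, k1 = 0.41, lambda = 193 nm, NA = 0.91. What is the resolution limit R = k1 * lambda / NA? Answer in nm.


Step 1: Identify values: k1 = 0.41, lambda = 193 nm, NA = 0.91
Step 2: R = k1 * lambda / NA
R = 0.41 * 193 / 0.91
R = 87.0 nm


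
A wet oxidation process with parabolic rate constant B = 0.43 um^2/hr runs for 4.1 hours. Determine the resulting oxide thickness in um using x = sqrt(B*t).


Step 1: Compute B*t = 0.43 * 4.1 = 1.763
Step 2: x = sqrt(1.763)
x = 1.328 um


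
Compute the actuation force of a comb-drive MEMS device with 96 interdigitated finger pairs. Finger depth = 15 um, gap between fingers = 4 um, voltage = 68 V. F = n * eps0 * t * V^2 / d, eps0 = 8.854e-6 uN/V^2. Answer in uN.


Step 1: Parameters: n=96, eps0=8.854e-6 uN/V^2, t=15 um, V=68 V, d=4 um
Step 2: V^2 = 4624
Step 3: F = 96 * 8.854e-6 * 15 * 4624 / 4
F = 14.739 uN


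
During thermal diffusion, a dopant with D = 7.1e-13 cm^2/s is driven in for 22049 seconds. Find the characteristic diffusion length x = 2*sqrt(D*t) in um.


Step 1: Compute D*t = 7.1e-13 * 22049 = 1.565479e-08 cm^2
Step 2: sqrt(D*t) = 1.25119e-04 cm
Step 3: x = 2 * 1.25119e-04 cm = 2.50238e-04 cm
Step 4: Convert to um (1 cm = 1e4 um): x = 2.502 um


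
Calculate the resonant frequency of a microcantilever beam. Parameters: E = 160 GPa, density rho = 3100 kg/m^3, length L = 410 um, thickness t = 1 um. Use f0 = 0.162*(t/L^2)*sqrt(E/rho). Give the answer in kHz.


Step 1: Convert units to SI.
t_SI = 1e-6 m, L_SI = 410e-6 m
Step 2: Calculate sqrt(E/rho).
sqrt(160e9 / 3100) = 7184.21 m/s
Step 3: Compute f0.
f0 = 0.162 * 1e-6 / (410e-6)^2 * 7184.21 = 6923.5 Hz = 6.92 kHz


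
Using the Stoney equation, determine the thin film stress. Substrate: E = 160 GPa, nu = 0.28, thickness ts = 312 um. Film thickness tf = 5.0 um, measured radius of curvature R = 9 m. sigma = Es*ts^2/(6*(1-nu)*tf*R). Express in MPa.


Step 1: Compute numerator: Es * ts^2 = 160 * 312^2 = 15575040 (GPa*um^2)
Step 2: Compute denominator (R in um): 6*(1-nu)*tf*R = 6*0.72*5.0*9e6 = 194400000.0 (um^2)
Step 3: sigma (GPa) = 15575040 / 194400000.0 = 8.0119e-02 GPa
Step 4: Convert to MPa (x1000): sigma = 80.1 MPa


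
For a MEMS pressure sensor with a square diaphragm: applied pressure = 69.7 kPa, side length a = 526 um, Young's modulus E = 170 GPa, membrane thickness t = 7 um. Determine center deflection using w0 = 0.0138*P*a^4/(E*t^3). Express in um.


Step 1: Convert pressure to compatible units (E is in GPa, so P in GPa).
P = 69.7 kPa = 69.7e-6 GPa
Step 2: Compute numerator: 0.0138 * P * a^4.
a^4 = 526^4 = 76549608976
numerator = 0.0138 * 69.7e-6 * 76549608976 = 7.363001e+04
Step 3: Compute denominator: E * t^3 = 170 * 7^3 = 58310
Step 4: w0 = numerator / denominator = 7.363001e+04 / 58310 = 1.2627 um


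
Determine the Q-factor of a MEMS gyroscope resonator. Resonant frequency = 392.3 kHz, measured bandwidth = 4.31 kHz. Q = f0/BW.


Step 1: Q = f0 / bandwidth
Step 2: Q = 392.3 / 4.31
Q = 91.0


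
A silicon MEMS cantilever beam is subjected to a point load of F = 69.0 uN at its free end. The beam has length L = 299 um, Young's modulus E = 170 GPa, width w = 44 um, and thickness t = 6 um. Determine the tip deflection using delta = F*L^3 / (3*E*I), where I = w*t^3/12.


Step 1: Calculate the second moment of area.
I = w * t^3 / 12 = 44 * 6^3 / 12 = 792.0 um^4
Step 2: Convert E to consistent units (1 GPa = 1000 uN/um^2).
E = 170 GPa = 170000 uN/um^2
Step 3: Calculate tip deflection.
delta = F * L^3 / (3 * E * I)
delta = 69.0 * 299^3 / (3 * 170000 * 792.0)
delta = 4.5663 um


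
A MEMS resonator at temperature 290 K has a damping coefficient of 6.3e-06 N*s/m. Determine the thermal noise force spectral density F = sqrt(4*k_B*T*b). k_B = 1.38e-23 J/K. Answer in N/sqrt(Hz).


Step 1: Compute 4 * k_B * T * b
= 4 * 1.38e-23 * 290 * 6.3e-06
= 1.0085e-25 N^2/Hz
Step 2: F_noise = sqrt(1.0085e-25)
F_noise = 3.18e-13 N/sqrt(Hz)


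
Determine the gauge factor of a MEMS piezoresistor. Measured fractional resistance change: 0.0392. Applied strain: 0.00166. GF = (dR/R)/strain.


Step 1: Identify values.
dR/R = 0.0392, strain = 0.00166
Step 2: GF = (dR/R) / strain = 0.0392 / 0.00166
GF = 23.6


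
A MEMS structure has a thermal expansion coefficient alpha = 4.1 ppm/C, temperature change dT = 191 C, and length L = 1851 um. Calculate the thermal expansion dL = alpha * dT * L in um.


Step 1: Convert CTE: alpha = 4.1 ppm/C = 4.1e-6 /C
Step 2: dL = 4.1e-6 * 191 * 1851
dL = 1.4495 um


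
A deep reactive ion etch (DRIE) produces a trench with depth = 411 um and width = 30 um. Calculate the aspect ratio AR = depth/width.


Step 1: AR = depth / width
Step 2: AR = 411 / 30
AR = 13.7


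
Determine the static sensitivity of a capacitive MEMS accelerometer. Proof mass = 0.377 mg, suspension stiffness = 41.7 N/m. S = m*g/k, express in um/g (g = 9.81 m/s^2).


Step 1: Convert mass: m = 0.377 mg = 3.77e-07 kg
Step 2: S = m * g / k = 3.77e-07 * 9.81 / 41.7
Step 3: S = 8.87e-08 m/g
Step 4: Convert to um/g: S = 0.089 um/g


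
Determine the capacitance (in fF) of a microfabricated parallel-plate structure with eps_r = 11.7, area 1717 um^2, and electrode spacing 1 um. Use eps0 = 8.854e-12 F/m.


Step 1: Convert area to m^2: A = 1717e-12 m^2
Step 2: Convert gap to m: d = 1e-6 m
Step 3: C = eps0 * eps_r * A / d
C = 8.854e-12 * 11.7 * 1717e-12 / 1e-6
Step 4: Convert to fF (multiply by 1e15).
C = 177.87 fF


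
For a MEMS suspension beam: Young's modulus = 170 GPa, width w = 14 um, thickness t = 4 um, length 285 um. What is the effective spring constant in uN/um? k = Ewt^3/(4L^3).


Step 1: Convert E to consistent units (1 GPa = 1000 uN/um^2).
E = 170 GPa = 170000 uN/um^2
Step 2: Compute t^3 = 4^3 = 64
Step 3: Compute L^3 = 285^3 = 23149125
Step 4: k = 170000 * 14 * 64 / (4 * 23149125)
k = 1.645 uN/um


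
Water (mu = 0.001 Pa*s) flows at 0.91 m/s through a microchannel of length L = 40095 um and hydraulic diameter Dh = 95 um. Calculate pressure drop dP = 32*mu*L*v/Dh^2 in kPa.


Step 1: Convert to SI: L = 40095e-6 m, Dh = 95e-6 m
Step 2: dP = 32 * 0.001 * 40095e-6 * 0.91 / (95e-6)^2
Step 3: dP = 129370.24 Pa
Step 4: Convert to kPa: dP = 129.37 kPa


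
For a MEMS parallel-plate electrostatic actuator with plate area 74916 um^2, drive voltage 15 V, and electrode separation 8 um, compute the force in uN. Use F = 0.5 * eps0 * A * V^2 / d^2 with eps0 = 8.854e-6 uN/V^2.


Step 1: Identify parameters.
eps0 = 8.854e-6 uN/V^2, A = 74916 um^2, V = 15 V, d = 8 um
Step 2: Compute V^2 = 15^2 = 225
Step 3: Compute d^2 = 8^2 = 64
Step 4: F = 0.5 * 8.854e-6 * 74916 * 225 / 64
F = 1.166 uN


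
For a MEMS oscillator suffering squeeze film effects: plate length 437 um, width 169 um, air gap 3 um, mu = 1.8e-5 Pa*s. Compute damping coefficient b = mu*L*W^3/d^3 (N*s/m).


Step 1: Convert to SI.
L = 437e-6 m, W = 169e-6 m, d = 3e-6 m
Step 2: W^3 = (169e-6)^3 = 4.83e-12 m^3
Step 3: d^3 = (3e-6)^3 = 2.70e-17 m^3
Step 4: b = 1.8e-5 * 437e-6 * 4.83e-12 / 2.70e-17
b = 1.41e-03 N*s/m


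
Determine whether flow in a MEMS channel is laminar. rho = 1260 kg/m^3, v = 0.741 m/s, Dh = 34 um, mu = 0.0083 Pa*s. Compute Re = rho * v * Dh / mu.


Step 1: Convert Dh to meters: Dh = 34e-6 m
Step 2: Re = rho * v * Dh / mu
Re = 1260 * 0.741 * 34e-6 / 0.0083
Re = 3.825
Since Re = 3.825 is below ~2300, the flow is laminar.


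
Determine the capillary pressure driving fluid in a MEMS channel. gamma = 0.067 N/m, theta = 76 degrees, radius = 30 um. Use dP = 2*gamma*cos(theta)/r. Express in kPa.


Step 1: cos(76 deg) = 0.2419
Step 2: Convert r to m: r = 30e-6 m
Step 3: dP = 2 * 0.067 * 0.2419 / 30e-6 = 1080.5 Pa
Step 4: Convert Pa to kPa (divide by 1000).
dP = 1.08 kPa


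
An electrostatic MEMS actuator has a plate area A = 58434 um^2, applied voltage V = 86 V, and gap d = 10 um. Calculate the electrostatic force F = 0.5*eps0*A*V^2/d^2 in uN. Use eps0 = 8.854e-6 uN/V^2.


Step 1: Identify parameters.
eps0 = 8.854e-6 uN/V^2, A = 58434 um^2, V = 86 V, d = 10 um
Step 2: Compute V^2 = 86^2 = 7396
Step 3: Compute d^2 = 10^2 = 100
Step 4: F = 0.5 * 8.854e-6 * 58434 * 7396 / 100
F = 19.133 uN


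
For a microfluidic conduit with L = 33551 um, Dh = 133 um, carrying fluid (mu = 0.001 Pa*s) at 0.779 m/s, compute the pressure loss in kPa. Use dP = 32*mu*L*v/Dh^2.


Step 1: Convert to SI: L = 33551e-6 m, Dh = 133e-6 m
Step 2: dP = 32 * 0.001 * 33551e-6 * 0.779 / (133e-6)^2
Step 3: dP = 47281.32 Pa
Step 4: Convert to kPa: dP = 47.28 kPa


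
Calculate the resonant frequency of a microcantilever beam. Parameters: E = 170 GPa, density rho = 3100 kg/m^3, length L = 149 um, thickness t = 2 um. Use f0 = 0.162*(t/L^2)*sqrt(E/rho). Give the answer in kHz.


Step 1: Convert units to SI.
t_SI = 2e-6 m, L_SI = 149e-6 m
Step 2: Calculate sqrt(E/rho).
sqrt(170e9 / 3100) = 7405.32 m/s
Step 3: Compute f0.
f0 = 0.162 * 2e-6 / (149e-6)^2 * 7405.32 = 108072.8 Hz = 108.07 kHz


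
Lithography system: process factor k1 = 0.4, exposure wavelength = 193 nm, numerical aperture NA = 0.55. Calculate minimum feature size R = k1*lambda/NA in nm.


Step 1: Identify values: k1 = 0.4, lambda = 193 nm, NA = 0.55
Step 2: R = k1 * lambda / NA
R = 0.4 * 193 / 0.55
R = 140.4 nm


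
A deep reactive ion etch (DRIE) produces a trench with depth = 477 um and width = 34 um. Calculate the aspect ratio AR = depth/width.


Step 1: AR = depth / width
Step 2: AR = 477 / 34
AR = 14.0


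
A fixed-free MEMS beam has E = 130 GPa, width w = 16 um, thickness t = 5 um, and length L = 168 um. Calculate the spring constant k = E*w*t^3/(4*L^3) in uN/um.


Step 1: Convert E to consistent units (1 GPa = 1000 uN/um^2).
E = 130 GPa = 130000 uN/um^2
Step 2: Compute t^3 = 5^3 = 125
Step 3: Compute L^3 = 168^3 = 4741632
Step 4: k = 130000 * 16 * 125 / (4 * 4741632)
k = 13.7084 uN/um


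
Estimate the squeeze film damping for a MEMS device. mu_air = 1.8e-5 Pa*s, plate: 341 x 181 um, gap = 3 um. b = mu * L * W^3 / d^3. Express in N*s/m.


Step 1: Convert to SI.
L = 341e-6 m, W = 181e-6 m, d = 3e-6 m
Step 2: W^3 = (181e-6)^3 = 5.93e-12 m^3
Step 3: d^3 = (3e-6)^3 = 2.70e-17 m^3
Step 4: b = 1.8e-5 * 341e-6 * 5.93e-12 / 2.70e-17
b = 1.35e-03 N*s/m


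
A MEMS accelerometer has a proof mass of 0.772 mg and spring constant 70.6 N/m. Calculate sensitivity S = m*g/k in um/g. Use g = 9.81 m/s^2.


Step 1: Convert mass: m = 0.772 mg = 7.72e-07 kg
Step 2: S = m * g / k = 7.72e-07 * 9.81 / 70.6
Step 3: S = 1.07e-07 m/g
Step 4: Convert to um/g: S = 0.107 um/g


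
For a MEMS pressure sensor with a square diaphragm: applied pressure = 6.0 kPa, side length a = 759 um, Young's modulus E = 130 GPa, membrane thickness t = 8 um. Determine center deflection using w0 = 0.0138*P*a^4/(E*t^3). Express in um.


Step 1: Convert pressure to compatible units (E is in GPa, so P in GPa).
P = 6.0 kPa = 6.0e-6 GPa
Step 2: Compute numerator: 0.0138 * P * a^4.
a^4 = 759^4 = 331869318561
numerator = 0.0138 * 6.0e-6 * 331869318561 = 2.74788e+04
Step 3: Compute denominator: E * t^3 = 130 * 8^3 = 66560
Step 4: w0 = numerator / denominator = 2.74788e+04 / 66560 = 0.4128 um


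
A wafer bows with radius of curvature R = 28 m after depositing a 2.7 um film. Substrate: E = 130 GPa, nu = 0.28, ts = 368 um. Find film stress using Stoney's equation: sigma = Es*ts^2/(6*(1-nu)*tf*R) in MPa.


Step 1: Compute numerator: Es * ts^2 = 130 * 368^2 = 17605120 (GPa*um^2)
Step 2: Compute denominator (R in um): 6*(1-nu)*tf*R = 6*0.72*2.7*28e6 = 326592000.0 (um^2)
Step 3: sigma (GPa) = 17605120 / 326592000.0 = 5.3906e-02 GPa
Step 4: Convert to MPa (x1000): sigma = 53.9 MPa


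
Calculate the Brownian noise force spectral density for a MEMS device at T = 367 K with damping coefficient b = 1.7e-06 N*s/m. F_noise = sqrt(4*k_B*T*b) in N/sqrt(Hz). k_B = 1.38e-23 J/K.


Step 1: Compute 4 * k_B * T * b
= 4 * 1.38e-23 * 367 * 1.7e-06
= 3.4439e-26 N^2/Hz
Step 2: F_noise = sqrt(3.4439e-26)
F_noise = 1.86e-13 N/sqrt(Hz)


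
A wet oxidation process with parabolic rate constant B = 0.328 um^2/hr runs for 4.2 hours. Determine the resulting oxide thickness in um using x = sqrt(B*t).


Step 1: Compute B*t = 0.328 * 4.2 = 1.3776
Step 2: x = sqrt(1.3776)
x = 1.174 um


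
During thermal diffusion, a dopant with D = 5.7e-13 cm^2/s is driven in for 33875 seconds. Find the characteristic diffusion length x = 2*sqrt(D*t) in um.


Step 1: Compute D*t = 5.7e-13 * 33875 = 1.930875e-08 cm^2
Step 2: sqrt(D*t) = 1.38956e-04 cm
Step 3: x = 2 * 1.38956e-04 cm = 2.77912e-04 cm
Step 4: Convert to um (1 cm = 1e4 um): x = 2.779 um


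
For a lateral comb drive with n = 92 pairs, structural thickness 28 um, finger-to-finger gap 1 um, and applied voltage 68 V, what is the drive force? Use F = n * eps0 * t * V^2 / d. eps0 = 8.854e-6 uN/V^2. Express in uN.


Step 1: Parameters: n=92, eps0=8.854e-6 uN/V^2, t=28 um, V=68 V, d=1 um
Step 2: V^2 = 4624
Step 3: F = 92 * 8.854e-6 * 28 * 4624 / 1
F = 105.464 uN


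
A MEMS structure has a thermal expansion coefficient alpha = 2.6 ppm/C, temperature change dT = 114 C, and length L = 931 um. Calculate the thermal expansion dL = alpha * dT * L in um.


Step 1: Convert CTE: alpha = 2.6 ppm/C = 2.6e-6 /C
Step 2: dL = 2.6e-6 * 114 * 931
dL = 0.2759 um


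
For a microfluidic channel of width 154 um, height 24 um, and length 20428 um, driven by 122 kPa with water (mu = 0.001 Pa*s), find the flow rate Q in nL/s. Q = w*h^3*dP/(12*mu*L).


Step 1: Convert all dimensions to SI (meters).
w = 154e-6 m, h = 24e-6 m, L = 20428e-6 m, dP = 122e3 Pa
Step 2: Q = w * h^3 * dP / (12 * mu * L)
Q = 154e-6 * (24e-6)^3 * 122e3 / (12 * 0.001 * 20428e-6) = 1.05951518e-09 m^3/s
Step 3: Convert Q from m^3/s to nL/s (1 m^3 = 1e12 nL, so multiply by 1e12).
Q = 1059.515 nL/s


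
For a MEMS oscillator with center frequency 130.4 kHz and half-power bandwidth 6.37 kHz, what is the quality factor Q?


Step 1: Q = f0 / bandwidth
Step 2: Q = 130.4 / 6.37
Q = 20.5


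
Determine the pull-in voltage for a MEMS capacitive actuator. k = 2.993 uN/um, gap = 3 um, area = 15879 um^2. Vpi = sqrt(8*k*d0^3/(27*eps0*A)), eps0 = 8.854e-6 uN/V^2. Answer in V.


Step 1: Compute numerator: 8 * k * d0^3 = 8 * 2.993 * 3^3 = 646.488
Step 2: Compute denominator: 27 * eps0 * A = 27 * 8.854e-6 * 15879 = 3.796002
Step 3: Vpi = sqrt(646.488 / 3.796002)
Vpi = 13.05 V


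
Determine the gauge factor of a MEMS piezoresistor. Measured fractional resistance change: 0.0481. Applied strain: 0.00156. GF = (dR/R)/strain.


Step 1: Identify values.
dR/R = 0.0481, strain = 0.00156
Step 2: GF = (dR/R) / strain = 0.0481 / 0.00156
GF = 30.8


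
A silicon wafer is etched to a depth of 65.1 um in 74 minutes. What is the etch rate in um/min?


Step 1: Etch rate = depth / time
Step 2: rate = 65.1 / 74
rate = 0.88 um/min


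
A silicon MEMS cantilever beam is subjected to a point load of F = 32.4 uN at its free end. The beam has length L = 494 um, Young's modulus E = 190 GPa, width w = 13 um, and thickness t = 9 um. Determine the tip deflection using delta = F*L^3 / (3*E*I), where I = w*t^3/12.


Step 1: Calculate the second moment of area.
I = w * t^3 / 12 = 13 * 9^3 / 12 = 789.75 um^4
Step 2: Convert E to consistent units (1 GPa = 1000 uN/um^2).
E = 190 GPa = 190000 uN/um^2
Step 3: Calculate tip deflection.
delta = F * L^3 / (3 * E * I)
delta = 32.4 * 494^3 / (3 * 190000 * 789.75)
delta = 8.6768 um


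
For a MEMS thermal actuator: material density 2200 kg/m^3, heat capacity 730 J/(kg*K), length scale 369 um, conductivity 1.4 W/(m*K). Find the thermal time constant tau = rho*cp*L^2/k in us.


Step 1: Convert L to m: L = 369e-6 m
Step 2: L^2 = (369e-6)^2 = 1.36161e-07 m^2
Step 3: tau = 2200 * 730 * 1.36161e-07 / 1.4 = 1.5619611857e-01 s
Step 4: Convert to microseconds (multiply by 1e6).
tau = 156196.119 us


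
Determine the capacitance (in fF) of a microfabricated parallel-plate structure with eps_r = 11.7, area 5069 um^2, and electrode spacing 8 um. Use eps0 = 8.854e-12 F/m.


Step 1: Convert area to m^2: A = 5069e-12 m^2
Step 2: Convert gap to m: d = 8e-6 m
Step 3: C = eps0 * eps_r * A / d
C = 8.854e-12 * 11.7 * 5069e-12 / 8e-6
Step 4: Convert to fF (multiply by 1e15).
C = 65.64 fF


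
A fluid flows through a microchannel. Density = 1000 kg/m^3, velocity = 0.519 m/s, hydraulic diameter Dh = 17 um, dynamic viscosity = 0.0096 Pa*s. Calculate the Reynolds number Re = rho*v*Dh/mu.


Step 1: Convert Dh to meters: Dh = 17e-6 m
Step 2: Re = rho * v * Dh / mu
Re = 1000 * 0.519 * 17e-6 / 0.0096
Re = 0.919


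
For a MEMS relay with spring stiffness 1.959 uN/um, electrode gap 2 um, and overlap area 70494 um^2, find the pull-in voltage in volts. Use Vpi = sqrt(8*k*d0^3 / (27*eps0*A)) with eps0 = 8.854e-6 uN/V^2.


Step 1: Compute numerator: 8 * k * d0^3 = 8 * 1.959 * 2^3 = 125.376
Step 2: Compute denominator: 27 * eps0 * A = 27 * 8.854e-6 * 70494 = 16.852155
Step 3: Vpi = sqrt(125.376 / 16.852155)
Vpi = 2.73 V


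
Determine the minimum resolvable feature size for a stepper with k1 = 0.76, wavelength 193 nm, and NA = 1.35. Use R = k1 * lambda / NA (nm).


Step 1: Identify values: k1 = 0.76, lambda = 193 nm, NA = 1.35
Step 2: R = k1 * lambda / NA
R = 0.76 * 193 / 1.35
R = 108.7 nm


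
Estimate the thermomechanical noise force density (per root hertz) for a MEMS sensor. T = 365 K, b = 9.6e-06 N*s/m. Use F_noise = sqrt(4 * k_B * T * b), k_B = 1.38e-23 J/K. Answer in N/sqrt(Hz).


Step 1: Compute 4 * k_B * T * b
= 4 * 1.38e-23 * 365 * 9.6e-06
= 1.9342e-25 N^2/Hz
Step 2: F_noise = sqrt(1.9342e-25)
F_noise = 4.40e-13 N/sqrt(Hz)


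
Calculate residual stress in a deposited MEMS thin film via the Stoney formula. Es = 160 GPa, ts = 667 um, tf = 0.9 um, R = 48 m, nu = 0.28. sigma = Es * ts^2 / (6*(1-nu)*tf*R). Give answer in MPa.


Step 1: Compute numerator: Es * ts^2 = 160 * 667^2 = 71182240 (GPa*um^2)
Step 2: Compute denominator (R in um): 6*(1-nu)*tf*R = 6*0.72*0.9*48e6 = 186624000.0 (um^2)
Step 3: sigma (GPa) = 71182240 / 186624000.0 = 3.81421e-01 GPa
Step 4: Convert to MPa (x1000): sigma = 381.4 MPa


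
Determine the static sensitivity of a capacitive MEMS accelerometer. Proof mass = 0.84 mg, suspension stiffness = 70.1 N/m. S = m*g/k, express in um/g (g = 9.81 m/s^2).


Step 1: Convert mass: m = 0.84 mg = 8.40e-07 kg
Step 2: S = m * g / k = 8.40e-07 * 9.81 / 70.1
Step 3: S = 1.18e-07 m/g
Step 4: Convert to um/g: S = 0.118 um/g


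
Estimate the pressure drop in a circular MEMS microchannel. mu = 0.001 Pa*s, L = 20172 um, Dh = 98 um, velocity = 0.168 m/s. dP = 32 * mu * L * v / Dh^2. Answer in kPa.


Step 1: Convert to SI: L = 20172e-6 m, Dh = 98e-6 m
Step 2: dP = 32 * 0.001 * 20172e-6 * 0.168 / (98e-6)^2
Step 3: dP = 11291.62 Pa
Step 4: Convert to kPa: dP = 11.29 kPa


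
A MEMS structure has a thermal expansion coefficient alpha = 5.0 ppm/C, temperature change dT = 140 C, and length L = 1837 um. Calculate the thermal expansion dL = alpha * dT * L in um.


Step 1: Convert CTE: alpha = 5.0 ppm/C = 5.0e-6 /C
Step 2: dL = 5.0e-6 * 140 * 1837
dL = 1.2859 um


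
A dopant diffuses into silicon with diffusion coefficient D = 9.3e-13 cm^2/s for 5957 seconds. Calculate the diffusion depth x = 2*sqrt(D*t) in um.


Step 1: Compute D*t = 9.3e-13 * 5957 = 5.54001e-09 cm^2
Step 2: sqrt(D*t) = 7.44312e-05 cm
Step 3: x = 2 * 7.44312e-05 cm = 1.488624e-04 cm
Step 4: Convert to um (1 cm = 1e4 um): x = 1.489 um


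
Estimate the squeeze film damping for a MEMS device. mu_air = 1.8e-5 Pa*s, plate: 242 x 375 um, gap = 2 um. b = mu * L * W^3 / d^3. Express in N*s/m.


Step 1: Convert to SI.
L = 242e-6 m, W = 375e-6 m, d = 2e-6 m
Step 2: W^3 = (375e-6)^3 = 5.27e-11 m^3
Step 3: d^3 = (2e-6)^3 = 8.00e-18 m^3
Step 4: b = 1.8e-5 * 242e-6 * 5.27e-11 / 8.00e-18
b = 2.87e-02 N*s/m


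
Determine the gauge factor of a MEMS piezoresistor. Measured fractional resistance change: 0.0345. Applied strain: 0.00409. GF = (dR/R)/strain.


Step 1: Identify values.
dR/R = 0.0345, strain = 0.00409
Step 2: GF = (dR/R) / strain = 0.0345 / 0.00409
GF = 8.4


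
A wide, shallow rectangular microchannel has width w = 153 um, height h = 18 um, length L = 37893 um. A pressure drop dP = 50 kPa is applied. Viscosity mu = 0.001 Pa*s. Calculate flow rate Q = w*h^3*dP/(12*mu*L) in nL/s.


Step 1: Convert all dimensions to SI (meters).
w = 153e-6 m, h = 18e-6 m, L = 37893e-6 m, dP = 50e3 Pa
Step 2: Q = w * h^3 * dP / (12 * mu * L)
Q = 153e-6 * (18e-6)^3 * 50e3 / (12 * 0.001 * 37893e-6) = 9.811575e-11 m^3/s
Step 3: Convert Q from m^3/s to nL/s (1 m^3 = 1e12 nL, so multiply by 1e12).
Q = 98.116 nL/s


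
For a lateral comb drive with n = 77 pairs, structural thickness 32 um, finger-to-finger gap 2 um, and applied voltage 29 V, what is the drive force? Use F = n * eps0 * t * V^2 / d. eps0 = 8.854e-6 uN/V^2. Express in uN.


Step 1: Parameters: n=77, eps0=8.854e-6 uN/V^2, t=32 um, V=29 V, d=2 um
Step 2: V^2 = 841
Step 3: F = 77 * 8.854e-6 * 32 * 841 / 2
F = 9.174 uN


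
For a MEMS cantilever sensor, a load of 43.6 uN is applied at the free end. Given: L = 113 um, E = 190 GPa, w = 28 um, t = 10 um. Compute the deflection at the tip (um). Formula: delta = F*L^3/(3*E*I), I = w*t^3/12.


Step 1: Calculate the second moment of area.
I = w * t^3 / 12 = 28 * 10^3 / 12 = 2333.3333 um^4
Step 2: Convert E to consistent units (1 GPa = 1000 uN/um^2).
E = 190 GPa = 190000 uN/um^2
Step 3: Calculate tip deflection.
delta = F * L^3 / (3 * E * I)
delta = 43.6 * 113^3 / (3 * 190000 * 2333.3333)
delta = 0.0473 um


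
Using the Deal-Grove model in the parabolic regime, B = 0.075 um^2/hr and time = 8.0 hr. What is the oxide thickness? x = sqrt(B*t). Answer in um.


Step 1: Compute B*t = 0.075 * 8.0 = 0.6
Step 2: x = sqrt(0.6)
x = 0.775 um


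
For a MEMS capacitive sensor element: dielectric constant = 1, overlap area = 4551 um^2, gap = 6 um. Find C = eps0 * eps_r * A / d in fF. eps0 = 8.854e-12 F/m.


Step 1: Convert area to m^2: A = 4551e-12 m^2
Step 2: Convert gap to m: d = 6e-6 m
Step 3: C = eps0 * eps_r * A / d
C = 8.854e-12 * 1 * 4551e-12 / 6e-6
Step 4: Convert to fF (multiply by 1e15).
C = 6.72 fF


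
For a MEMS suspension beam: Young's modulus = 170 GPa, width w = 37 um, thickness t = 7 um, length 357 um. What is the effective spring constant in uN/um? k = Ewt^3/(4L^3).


Step 1: Convert E to consistent units (1 GPa = 1000 uN/um^2).
E = 170 GPa = 170000 uN/um^2
Step 2: Compute t^3 = 7^3 = 343
Step 3: Compute L^3 = 357^3 = 45499293
Step 4: k = 170000 * 37 * 343 / (4 * 45499293)
k = 11.8544 uN/um


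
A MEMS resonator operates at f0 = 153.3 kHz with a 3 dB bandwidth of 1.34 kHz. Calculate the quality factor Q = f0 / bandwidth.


Step 1: Q = f0 / bandwidth
Step 2: Q = 153.3 / 1.34
Q = 114.4


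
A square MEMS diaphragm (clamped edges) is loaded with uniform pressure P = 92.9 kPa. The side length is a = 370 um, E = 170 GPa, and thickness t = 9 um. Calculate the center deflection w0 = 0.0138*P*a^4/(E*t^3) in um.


Step 1: Convert pressure to compatible units (E is in GPa, so P in GPa).
P = 92.9 kPa = 92.9e-6 GPa
Step 2: Compute numerator: 0.0138 * P * a^4.
a^4 = 370^4 = 18741610000
numerator = 0.0138 * 92.9e-6 * 18741610000 = 2.40271e+04
Step 3: Compute denominator: E * t^3 = 170 * 9^3 = 123930
Step 4: w0 = numerator / denominator = 2.40271e+04 / 123930 = 0.1939 um


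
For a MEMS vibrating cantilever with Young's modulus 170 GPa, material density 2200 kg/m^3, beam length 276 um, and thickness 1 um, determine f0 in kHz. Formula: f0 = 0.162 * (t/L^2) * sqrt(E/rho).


Step 1: Convert units to SI.
t_SI = 1e-6 m, L_SI = 276e-6 m
Step 2: Calculate sqrt(E/rho).
sqrt(170e9 / 2200) = 8790.49 m/s
Step 3: Compute f0.
f0 = 0.162 * 1e-6 / (276e-6)^2 * 8790.49 = 18694.3 Hz = 18.69 kHz


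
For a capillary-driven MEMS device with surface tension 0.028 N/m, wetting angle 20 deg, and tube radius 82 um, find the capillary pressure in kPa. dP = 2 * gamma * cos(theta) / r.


Step 1: cos(20 deg) = 0.9397
Step 2: Convert r to m: r = 82e-6 m
Step 3: dP = 2 * 0.028 * 0.9397 / 82e-6 = 641.7 Pa
Step 4: Convert Pa to kPa (divide by 1000).
dP = 0.64 kPa


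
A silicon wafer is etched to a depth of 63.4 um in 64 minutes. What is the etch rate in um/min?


Step 1: Etch rate = depth / time
Step 2: rate = 63.4 / 64
rate = 0.991 um/min


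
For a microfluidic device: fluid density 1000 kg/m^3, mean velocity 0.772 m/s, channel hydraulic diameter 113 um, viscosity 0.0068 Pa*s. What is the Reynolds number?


Step 1: Convert Dh to meters: Dh = 113e-6 m
Step 2: Re = rho * v * Dh / mu
Re = 1000 * 0.772 * 113e-6 / 0.0068
Re = 12.829


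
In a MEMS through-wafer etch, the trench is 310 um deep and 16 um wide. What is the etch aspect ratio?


Step 1: AR = depth / width
Step 2: AR = 310 / 16
AR = 19.4


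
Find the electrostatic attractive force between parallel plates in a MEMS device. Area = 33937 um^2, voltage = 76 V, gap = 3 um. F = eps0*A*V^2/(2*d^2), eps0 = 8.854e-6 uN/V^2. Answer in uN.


Step 1: Identify parameters.
eps0 = 8.854e-6 uN/V^2, A = 33937 um^2, V = 76 V, d = 3 um
Step 2: Compute V^2 = 76^2 = 5776
Step 3: Compute d^2 = 3^2 = 9
Step 4: F = 0.5 * 8.854e-6 * 33937 * 5776 / 9
F = 96.42 uN


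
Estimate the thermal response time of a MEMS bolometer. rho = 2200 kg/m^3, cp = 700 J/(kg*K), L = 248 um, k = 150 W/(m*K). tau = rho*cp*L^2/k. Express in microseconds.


Step 1: Convert L to m: L = 248e-6 m
Step 2: L^2 = (248e-6)^2 = 6.1504e-08 m^2
Step 3: tau = 2200 * 700 * 6.1504e-08 / 150 = 6.3144107e-04 s
Step 4: Convert to microseconds (multiply by 1e6).
tau = 631.441 us


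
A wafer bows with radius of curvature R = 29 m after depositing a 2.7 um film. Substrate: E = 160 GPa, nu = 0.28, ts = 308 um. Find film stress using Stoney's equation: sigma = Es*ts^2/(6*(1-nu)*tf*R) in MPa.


Step 1: Compute numerator: Es * ts^2 = 160 * 308^2 = 15178240 (GPa*um^2)
Step 2: Compute denominator (R in um): 6*(1-nu)*tf*R = 6*0.72*2.7*29e6 = 338256000.0 (um^2)
Step 3: sigma (GPa) = 15178240 / 338256000.0 = 4.4872e-02 GPa
Step 4: Convert to MPa (x1000): sigma = 44.9 MPa


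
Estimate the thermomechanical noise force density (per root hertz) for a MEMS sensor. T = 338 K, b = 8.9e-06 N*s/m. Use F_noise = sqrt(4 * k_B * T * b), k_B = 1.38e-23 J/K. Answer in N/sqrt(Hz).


Step 1: Compute 4 * k_B * T * b
= 4 * 1.38e-23 * 338 * 8.9e-06
= 1.6605e-25 N^2/Hz
Step 2: F_noise = sqrt(1.6605e-25)
F_noise = 4.07e-13 N/sqrt(Hz)


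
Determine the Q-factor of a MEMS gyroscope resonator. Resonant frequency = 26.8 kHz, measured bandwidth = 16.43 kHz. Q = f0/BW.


Step 1: Q = f0 / bandwidth
Step 2: Q = 26.8 / 16.43
Q = 1.6


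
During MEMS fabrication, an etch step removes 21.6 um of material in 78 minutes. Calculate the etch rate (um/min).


Step 1: Etch rate = depth / time
Step 2: rate = 21.6 / 78
rate = 0.277 um/min


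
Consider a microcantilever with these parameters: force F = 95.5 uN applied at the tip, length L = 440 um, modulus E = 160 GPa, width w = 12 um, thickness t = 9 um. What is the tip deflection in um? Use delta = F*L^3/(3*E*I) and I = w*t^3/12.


Step 1: Calculate the second moment of area.
I = w * t^3 / 12 = 12 * 9^3 / 12 = 729.0 um^4
Step 2: Convert E to consistent units (1 GPa = 1000 uN/um^2).
E = 160 GPa = 160000 uN/um^2
Step 3: Calculate tip deflection.
delta = F * L^3 / (3 * E * I)
delta = 95.5 * 440^3 / (3 * 160000 * 729.0)
delta = 23.2484 um


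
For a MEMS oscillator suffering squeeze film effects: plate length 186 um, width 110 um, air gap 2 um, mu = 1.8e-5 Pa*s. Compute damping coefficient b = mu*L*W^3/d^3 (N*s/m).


Step 1: Convert to SI.
L = 186e-6 m, W = 110e-6 m, d = 2e-6 m
Step 2: W^3 = (110e-6)^3 = 1.33e-12 m^3
Step 3: d^3 = (2e-6)^3 = 8.00e-18 m^3
Step 4: b = 1.8e-5 * 186e-6 * 1.33e-12 / 8.00e-18
b = 5.57e-04 N*s/m


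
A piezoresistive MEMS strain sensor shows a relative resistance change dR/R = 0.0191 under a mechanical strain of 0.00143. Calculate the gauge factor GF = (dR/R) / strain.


Step 1: Identify values.
dR/R = 0.0191, strain = 0.00143
Step 2: GF = (dR/R) / strain = 0.0191 / 0.00143
GF = 13.4


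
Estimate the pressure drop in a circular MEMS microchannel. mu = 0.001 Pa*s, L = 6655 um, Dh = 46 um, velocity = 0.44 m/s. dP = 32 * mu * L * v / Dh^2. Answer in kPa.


Step 1: Convert to SI: L = 6655e-6 m, Dh = 46e-6 m
Step 2: dP = 32 * 0.001 * 6655e-6 * 0.44 / (46e-6)^2
Step 3: dP = 44282.80 Pa
Step 4: Convert to kPa: dP = 44.28 kPa


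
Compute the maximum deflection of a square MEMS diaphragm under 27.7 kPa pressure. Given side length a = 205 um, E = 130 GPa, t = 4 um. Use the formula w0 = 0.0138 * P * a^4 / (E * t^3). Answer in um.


Step 1: Convert pressure to compatible units (E is in GPa, so P in GPa).
P = 27.7 kPa = 27.7e-6 GPa
Step 2: Compute numerator: 0.0138 * P * a^4.
a^4 = 205^4 = 1766100625
numerator = 0.0138 * 27.7e-6 * 1766100625 = 6.7511e+02
Step 3: Compute denominator: E * t^3 = 130 * 4^3 = 8320
Step 4: w0 = numerator / denominator = 6.7511e+02 / 8320 = 0.0811 um


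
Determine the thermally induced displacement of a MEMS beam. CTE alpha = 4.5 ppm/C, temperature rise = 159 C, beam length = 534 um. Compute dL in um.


Step 1: Convert CTE: alpha = 4.5 ppm/C = 4.5e-6 /C
Step 2: dL = 4.5e-6 * 159 * 534
dL = 0.3821 um


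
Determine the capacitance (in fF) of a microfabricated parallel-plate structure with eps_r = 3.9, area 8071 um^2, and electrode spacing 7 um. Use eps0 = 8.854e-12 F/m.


Step 1: Convert area to m^2: A = 8071e-12 m^2
Step 2: Convert gap to m: d = 7e-6 m
Step 3: C = eps0 * eps_r * A / d
C = 8.854e-12 * 3.9 * 8071e-12 / 7e-6
Step 4: Convert to fF (multiply by 1e15).
C = 39.81 fF


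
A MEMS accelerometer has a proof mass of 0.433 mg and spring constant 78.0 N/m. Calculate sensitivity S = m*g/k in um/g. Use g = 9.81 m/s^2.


Step 1: Convert mass: m = 0.433 mg = 4.33e-07 kg
Step 2: S = m * g / k = 4.33e-07 * 9.81 / 78.0
Step 3: S = 5.45e-08 m/g
Step 4: Convert to um/g: S = 0.054 um/g


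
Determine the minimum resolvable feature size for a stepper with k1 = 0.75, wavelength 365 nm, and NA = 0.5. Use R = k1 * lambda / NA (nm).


Step 1: Identify values: k1 = 0.75, lambda = 365 nm, NA = 0.5
Step 2: R = k1 * lambda / NA
R = 0.75 * 365 / 0.5
R = 547.5 nm


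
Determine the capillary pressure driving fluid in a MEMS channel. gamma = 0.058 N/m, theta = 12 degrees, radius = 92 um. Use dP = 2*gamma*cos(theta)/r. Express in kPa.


Step 1: cos(12 deg) = 0.9781
Step 2: Convert r to m: r = 92e-6 m
Step 3: dP = 2 * 0.058 * 0.9781 / 92e-6 = 1233.3 Pa
Step 4: Convert Pa to kPa (divide by 1000).
dP = 1.23 kPa


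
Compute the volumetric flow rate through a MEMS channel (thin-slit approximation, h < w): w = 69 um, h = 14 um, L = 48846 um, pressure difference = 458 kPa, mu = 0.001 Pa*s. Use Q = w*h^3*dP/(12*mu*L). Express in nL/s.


Step 1: Convert all dimensions to SI (meters).
w = 69e-6 m, h = 14e-6 m, L = 48846e-6 m, dP = 458e3 Pa
Step 2: Q = w * h^3 * dP / (12 * mu * L)
Q = 69e-6 * (14e-6)^3 * 458e3 / (12 * 0.001 * 48846e-6) = 1.4794096e-10 m^3/s
Step 3: Convert Q from m^3/s to nL/s (1 m^3 = 1e12 nL, so multiply by 1e12).
Q = 147.941 nL/s


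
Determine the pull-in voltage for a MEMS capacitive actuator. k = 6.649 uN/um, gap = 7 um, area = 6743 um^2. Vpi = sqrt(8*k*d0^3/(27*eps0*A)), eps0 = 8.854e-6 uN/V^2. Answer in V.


Step 1: Compute numerator: 8 * k * d0^3 = 8 * 6.649 * 7^3 = 18244.856
Step 2: Compute denominator: 27 * eps0 * A = 27 * 8.854e-6 * 6743 = 1.611968
Step 3: Vpi = sqrt(18244.856 / 1.611968)
Vpi = 106.39 V


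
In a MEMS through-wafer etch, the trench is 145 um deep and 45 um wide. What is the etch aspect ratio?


Step 1: AR = depth / width
Step 2: AR = 145 / 45
AR = 3.2


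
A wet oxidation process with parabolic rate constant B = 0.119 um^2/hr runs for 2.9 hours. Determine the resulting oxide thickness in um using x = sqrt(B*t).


Step 1: Compute B*t = 0.119 * 2.9 = 0.3451
Step 2: x = sqrt(0.3451)
x = 0.587 um


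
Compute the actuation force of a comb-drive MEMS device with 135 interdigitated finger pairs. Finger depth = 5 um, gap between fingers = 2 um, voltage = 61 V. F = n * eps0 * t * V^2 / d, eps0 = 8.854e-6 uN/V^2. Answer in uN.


Step 1: Parameters: n=135, eps0=8.854e-6 uN/V^2, t=5 um, V=61 V, d=2 um
Step 2: V^2 = 3721
Step 3: F = 135 * 8.854e-6 * 5 * 3721 / 2
F = 11.119 uN


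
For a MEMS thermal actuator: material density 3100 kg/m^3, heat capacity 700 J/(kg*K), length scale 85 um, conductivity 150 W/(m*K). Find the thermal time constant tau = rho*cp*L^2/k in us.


Step 1: Convert L to m: L = 85e-6 m
Step 2: L^2 = (85e-6)^2 = 7.225e-09 m^2
Step 3: tau = 3100 * 700 * 7.225e-09 / 150 = 1.0452167e-04 s
Step 4: Convert to microseconds (multiply by 1e6).
tau = 104.522 us


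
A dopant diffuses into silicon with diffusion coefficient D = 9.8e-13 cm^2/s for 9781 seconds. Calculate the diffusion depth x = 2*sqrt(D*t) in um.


Step 1: Compute D*t = 9.8e-13 * 9781 = 9.58538e-09 cm^2
Step 2: sqrt(D*t) = 9.7905e-05 cm
Step 3: x = 2 * 9.7905e-05 cm = 1.9581e-04 cm
Step 4: Convert to um (1 cm = 1e4 um): x = 1.958 um


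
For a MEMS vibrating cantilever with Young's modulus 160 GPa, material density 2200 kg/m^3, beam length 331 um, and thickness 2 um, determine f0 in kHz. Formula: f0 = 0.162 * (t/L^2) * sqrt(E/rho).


Step 1: Convert units to SI.
t_SI = 2e-6 m, L_SI = 331e-6 m
Step 2: Calculate sqrt(E/rho).
sqrt(160e9 / 2200) = 8528.03 m/s
Step 3: Compute f0.
f0 = 0.162 * 2e-6 / (331e-6)^2 * 8528.03 = 25219.6 Hz = 25.22 kHz


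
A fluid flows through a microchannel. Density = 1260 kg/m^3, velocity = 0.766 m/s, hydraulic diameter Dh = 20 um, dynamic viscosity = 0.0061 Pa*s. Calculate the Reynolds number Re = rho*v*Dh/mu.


Step 1: Convert Dh to meters: Dh = 20e-6 m
Step 2: Re = rho * v * Dh / mu
Re = 1260 * 0.766 * 20e-6 / 0.0061
Re = 3.164


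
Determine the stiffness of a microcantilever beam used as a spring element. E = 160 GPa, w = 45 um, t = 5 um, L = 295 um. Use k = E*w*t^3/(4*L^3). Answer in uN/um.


Step 1: Convert E to consistent units (1 GPa = 1000 uN/um^2).
E = 160 GPa = 160000 uN/um^2
Step 2: Compute t^3 = 5^3 = 125
Step 3: Compute L^3 = 295^3 = 25672375
Step 4: k = 160000 * 45 * 125 / (4 * 25672375)
k = 8.7643 uN/um


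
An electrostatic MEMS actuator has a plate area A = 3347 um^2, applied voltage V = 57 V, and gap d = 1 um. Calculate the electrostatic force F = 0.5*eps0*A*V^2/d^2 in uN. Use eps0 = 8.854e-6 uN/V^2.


Step 1: Identify parameters.
eps0 = 8.854e-6 uN/V^2, A = 3347 um^2, V = 57 V, d = 1 um
Step 2: Compute V^2 = 57^2 = 3249
Step 3: Compute d^2 = 1^2 = 1
Step 4: F = 0.5 * 8.854e-6 * 3347 * 3249 / 1
F = 48.141 uN


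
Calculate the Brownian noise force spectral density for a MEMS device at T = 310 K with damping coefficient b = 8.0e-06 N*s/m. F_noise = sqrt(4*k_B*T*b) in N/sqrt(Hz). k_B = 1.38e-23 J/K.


Step 1: Compute 4 * k_B * T * b
= 4 * 1.38e-23 * 310 * 8.0e-06
= 1.3690e-25 N^2/Hz
Step 2: F_noise = sqrt(1.3690e-25)
F_noise = 3.70e-13 N/sqrt(Hz)


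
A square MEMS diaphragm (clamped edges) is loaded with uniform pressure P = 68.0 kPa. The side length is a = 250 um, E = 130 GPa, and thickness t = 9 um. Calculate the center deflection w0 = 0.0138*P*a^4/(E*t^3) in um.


Step 1: Convert pressure to compatible units (E is in GPa, so P in GPa).
P = 68.0 kPa = 68.0e-6 GPa
Step 2: Compute numerator: 0.0138 * P * a^4.
a^4 = 250^4 = 3906250000
numerator = 0.0138 * 68.0e-6 * 3906250000 = 3.6656e+03
Step 3: Compute denominator: E * t^3 = 130 * 9^3 = 94770
Step 4: w0 = numerator / denominator = 3.6656e+03 / 94770 = 0.0387 um


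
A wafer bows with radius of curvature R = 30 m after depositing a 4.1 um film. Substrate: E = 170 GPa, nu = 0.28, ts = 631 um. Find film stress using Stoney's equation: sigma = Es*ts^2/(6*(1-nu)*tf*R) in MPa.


Step 1: Compute numerator: Es * ts^2 = 170 * 631^2 = 67687370 (GPa*um^2)
Step 2: Compute denominator (R in um): 6*(1-nu)*tf*R = 6*0.72*4.1*30e6 = 531360000.0 (um^2)
Step 3: sigma (GPa) = 67687370 / 531360000.0 = 1.27385e-01 GPa
Step 4: Convert to MPa (x1000): sigma = 127.4 MPa


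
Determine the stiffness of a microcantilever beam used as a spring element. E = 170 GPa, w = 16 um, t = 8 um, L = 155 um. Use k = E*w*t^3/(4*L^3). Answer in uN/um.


Step 1: Convert E to consistent units (1 GPa = 1000 uN/um^2).
E = 170 GPa = 170000 uN/um^2
Step 2: Compute t^3 = 8^3 = 512
Step 3: Compute L^3 = 155^3 = 3723875
Step 4: k = 170000 * 16 * 512 / (4 * 3723875)
k = 93.494 uN/um


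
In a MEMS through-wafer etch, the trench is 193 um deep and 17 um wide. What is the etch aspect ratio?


Step 1: AR = depth / width
Step 2: AR = 193 / 17
AR = 11.4


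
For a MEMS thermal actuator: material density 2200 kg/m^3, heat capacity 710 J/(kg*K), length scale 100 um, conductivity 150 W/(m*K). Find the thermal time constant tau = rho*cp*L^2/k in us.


Step 1: Convert L to m: L = 100e-6 m
Step 2: L^2 = (100e-6)^2 = 1e-08 m^2
Step 3: tau = 2200 * 710 * 1e-08 / 150 = 1.0413333e-04 s
Step 4: Convert to microseconds (multiply by 1e6).
tau = 104.133 us


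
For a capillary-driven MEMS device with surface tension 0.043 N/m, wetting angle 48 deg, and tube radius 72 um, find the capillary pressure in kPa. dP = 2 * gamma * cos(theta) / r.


Step 1: cos(48 deg) = 0.6691
Step 2: Convert r to m: r = 72e-6 m
Step 3: dP = 2 * 0.043 * 0.6691 / 72e-6 = 799.2 Pa
Step 4: Convert Pa to kPa (divide by 1000).
dP = 0.8 kPa


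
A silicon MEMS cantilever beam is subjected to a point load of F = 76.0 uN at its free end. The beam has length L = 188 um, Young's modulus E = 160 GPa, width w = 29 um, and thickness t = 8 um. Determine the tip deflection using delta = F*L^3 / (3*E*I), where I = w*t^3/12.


Step 1: Calculate the second moment of area.
I = w * t^3 / 12 = 29 * 8^3 / 12 = 1237.3333 um^4
Step 2: Convert E to consistent units (1 GPa = 1000 uN/um^2).
E = 160 GPa = 160000 uN/um^2
Step 3: Calculate tip deflection.
delta = F * L^3 / (3 * E * I)
delta = 76.0 * 188^3 / (3 * 160000 * 1237.3333)
delta = 0.8503 um


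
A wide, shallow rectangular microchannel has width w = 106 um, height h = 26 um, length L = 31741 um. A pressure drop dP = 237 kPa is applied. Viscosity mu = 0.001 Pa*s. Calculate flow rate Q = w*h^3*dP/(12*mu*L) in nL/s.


Step 1: Convert all dimensions to SI (meters).
w = 106e-6 m, h = 26e-6 m, L = 31741e-6 m, dP = 237e3 Pa
Step 2: Q = w * h^3 * dP / (12 * mu * L)
Q = 106e-6 * (26e-6)^3 * 237e3 / (12 * 0.001 * 31741e-6) = 1.15923745e-09 m^3/s
Step 3: Convert Q from m^3/s to nL/s (1 m^3 = 1e12 nL, so multiply by 1e12).
Q = 1159.237 nL/s
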